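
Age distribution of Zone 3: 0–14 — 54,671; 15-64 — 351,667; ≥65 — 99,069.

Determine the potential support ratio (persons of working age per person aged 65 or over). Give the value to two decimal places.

Potential support ratio = 351,667 / 99,069 = 3.55

Potential support ratio: 3.55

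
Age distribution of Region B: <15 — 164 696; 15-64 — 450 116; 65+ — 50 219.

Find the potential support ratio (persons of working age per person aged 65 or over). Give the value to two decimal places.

Potential support ratio: 8.96

Potential support ratio = 450 116 / 50 219 = 8.96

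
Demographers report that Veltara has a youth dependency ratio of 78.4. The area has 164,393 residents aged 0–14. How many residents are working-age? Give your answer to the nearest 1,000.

Working-age: 210,000

Youth dependency ratio = youth / working-age × 100
78.4 = 164,393 / W × 100
⇒ 210,000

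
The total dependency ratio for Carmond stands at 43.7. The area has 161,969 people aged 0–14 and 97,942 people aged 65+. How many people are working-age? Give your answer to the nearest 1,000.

Total dependency ratio = (youth + elderly) / working-age × 100
43.7 = (161,969 + 97,942) / W × 100
⇒ 595,000

Working-age: 595,000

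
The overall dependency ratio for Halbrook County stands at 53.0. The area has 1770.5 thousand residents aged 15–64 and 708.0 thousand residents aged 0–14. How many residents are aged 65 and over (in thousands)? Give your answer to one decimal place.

Aged 65 and over: 230.4

Total dependency ratio = (youth + elderly) / working-age × 100
53.0 = (708.0 + E) / 1770.5 × 100
⇒ 230.4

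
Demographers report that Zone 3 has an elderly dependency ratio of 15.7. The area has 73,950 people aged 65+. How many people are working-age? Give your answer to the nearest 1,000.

Working-age: 471,000

Old-age dependency ratio = elderly / working-age × 100
15.7 = 73,950 / W × 100
⇒ 471,000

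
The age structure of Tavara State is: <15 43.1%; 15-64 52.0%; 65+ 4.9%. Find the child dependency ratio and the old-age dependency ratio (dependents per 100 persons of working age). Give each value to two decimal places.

Youth dependency ratio: 82.88
Old-age dependency ratio: 9.42

Youth dependency ratio = 43.1 / 52.0 × 100 = 82.88
Old-age dependency ratio = 4.9 / 52.0 × 100 = 9.42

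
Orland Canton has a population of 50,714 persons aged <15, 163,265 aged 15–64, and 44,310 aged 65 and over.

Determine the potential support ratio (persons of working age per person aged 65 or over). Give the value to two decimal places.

Potential support ratio = 163,265 / 44,310 = 3.68

Potential support ratio: 3.68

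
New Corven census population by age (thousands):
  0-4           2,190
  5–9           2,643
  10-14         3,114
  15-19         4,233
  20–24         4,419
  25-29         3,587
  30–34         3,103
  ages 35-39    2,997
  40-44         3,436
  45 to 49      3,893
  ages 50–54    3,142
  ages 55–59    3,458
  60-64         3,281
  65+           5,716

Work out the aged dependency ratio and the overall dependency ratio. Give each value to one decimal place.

Old-age dependency ratio: 16.1
Total dependency ratio: 38.4

0–14: 2,190 + 2,643 + 3,114 = 7,947
15–64: 4,233 + 4,419 + 3,587 + 3,103 + 2,997 + 3,436 + 3,893 + 3,142 + 3,458 + 3,281 = 35,549
65+: 5,716
Old-age dependency ratio = 5,716 / 35,549 × 100 = 16.1
Total dependency ratio = (7,947 + 5,716) / 35,549 × 100 = 13,663 / 35,549 × 100 = 38.4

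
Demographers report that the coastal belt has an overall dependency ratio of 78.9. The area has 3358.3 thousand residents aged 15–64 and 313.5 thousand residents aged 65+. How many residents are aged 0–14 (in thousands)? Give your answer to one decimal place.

Total dependency ratio = (youth + elderly) / working-age × 100
78.9 = (Y + 313.5) / 3358.3 × 100
⇒ 2336.2

Aged 0–14: 2336.2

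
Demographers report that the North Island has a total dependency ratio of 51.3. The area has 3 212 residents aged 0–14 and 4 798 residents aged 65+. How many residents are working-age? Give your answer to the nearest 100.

Total dependency ratio = (youth + elderly) / working-age × 100
51.3 = (3 212 + 4 798) / W × 100
⇒ 15 600

Working-age: 15 600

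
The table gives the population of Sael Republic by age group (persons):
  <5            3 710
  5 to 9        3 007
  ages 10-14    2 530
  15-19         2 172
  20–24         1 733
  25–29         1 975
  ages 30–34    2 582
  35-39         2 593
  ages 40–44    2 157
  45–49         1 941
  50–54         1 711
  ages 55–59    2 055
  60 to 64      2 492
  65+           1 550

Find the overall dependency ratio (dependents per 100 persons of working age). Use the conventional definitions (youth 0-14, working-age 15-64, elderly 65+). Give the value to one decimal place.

0–14: 3 710 + 3 007 + 2 530 = 9 247
15–64: 2 172 + 1 733 + 1 975 + 2 582 + 2 593 + 2 157 + 1 941 + 1 711 + 2 055 + 2 492 = 21 411
65+: 1 550
Total dependency ratio = (9 247 + 1 550) / 21 411 × 100 = 10 797 / 21 411 × 100 = 50.4

Total dependency ratio: 50.4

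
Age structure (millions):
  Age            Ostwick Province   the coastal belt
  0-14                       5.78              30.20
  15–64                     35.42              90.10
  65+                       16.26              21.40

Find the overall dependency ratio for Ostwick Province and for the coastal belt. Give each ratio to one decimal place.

Ostwick Province: (5.78 + 16.26) / 35.42 × 100 = 22.04 / 35.42 × 100 = 62.2
the coastal belt: (30.20 + 21.40) / 90.10 × 100 = 51.60 / 90.10 × 100 = 57.3

Ostwick Province: 62.2
the coastal belt: 57.3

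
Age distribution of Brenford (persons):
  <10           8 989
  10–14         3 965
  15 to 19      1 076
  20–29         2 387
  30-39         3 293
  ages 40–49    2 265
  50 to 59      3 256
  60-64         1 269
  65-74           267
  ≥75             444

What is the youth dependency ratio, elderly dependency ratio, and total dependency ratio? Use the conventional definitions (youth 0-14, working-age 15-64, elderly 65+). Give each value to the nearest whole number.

0–14: 8 989 + 3 965 = 12 954
15–64: 1 076 + 2 387 + 3 293 + 2 265 + 3 256 + 1 269 = 13 546
65+: 267 + 444 = 711
Youth dependency ratio = 12 954 / 13 546 × 100 = 96
Old-age dependency ratio = 711 / 13 546 × 100 = 5
Total dependency ratio = (12 954 + 711) / 13 546 × 100 = 13 665 / 13 546 × 100 = 101

Youth dependency ratio: 96
Old-age dependency ratio: 5
Total dependency ratio: 101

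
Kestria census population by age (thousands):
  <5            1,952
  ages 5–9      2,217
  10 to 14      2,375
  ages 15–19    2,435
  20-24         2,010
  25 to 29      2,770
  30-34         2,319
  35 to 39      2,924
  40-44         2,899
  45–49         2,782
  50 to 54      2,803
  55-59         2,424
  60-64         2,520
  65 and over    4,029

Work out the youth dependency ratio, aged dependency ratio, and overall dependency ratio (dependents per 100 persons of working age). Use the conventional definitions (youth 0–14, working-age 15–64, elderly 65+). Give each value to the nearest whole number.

0–14: 1,952 + 2,217 + 2,375 = 6,544
15–64: 2,435 + 2,010 + 2,770 + 2,319 + 2,924 + 2,899 + 2,782 + 2,803 + 2,424 + 2,520 = 25,886
65+: 4,029
Youth dependency ratio = 6,544 / 25,886 × 100 = 25
Old-age dependency ratio = 4,029 / 25,886 × 100 = 16
Total dependency ratio = (6,544 + 4,029) / 25,886 × 100 = 10,573 / 25,886 × 100 = 41

Youth dependency ratio: 25
Old-age dependency ratio: 16
Total dependency ratio: 41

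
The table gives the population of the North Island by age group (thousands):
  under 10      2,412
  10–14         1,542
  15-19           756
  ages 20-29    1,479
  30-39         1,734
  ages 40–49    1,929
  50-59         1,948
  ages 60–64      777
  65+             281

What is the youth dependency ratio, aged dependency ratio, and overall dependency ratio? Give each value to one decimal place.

Youth dependency ratio: 45.9
Old-age dependency ratio: 3.3
Total dependency ratio: 49.1

0–14: 2,412 + 1,542 = 3,954
15–64: 756 + 1,479 + 1,734 + 1,929 + 1,948 + 777 = 8,623
65+: 281
Youth dependency ratio = 3,954 / 8,623 × 100 = 45.9
Old-age dependency ratio = 281 / 8,623 × 100 = 3.3
Total dependency ratio = (3,954 + 281) / 8,623 × 100 = 4,235 / 8,623 × 100 = 49.1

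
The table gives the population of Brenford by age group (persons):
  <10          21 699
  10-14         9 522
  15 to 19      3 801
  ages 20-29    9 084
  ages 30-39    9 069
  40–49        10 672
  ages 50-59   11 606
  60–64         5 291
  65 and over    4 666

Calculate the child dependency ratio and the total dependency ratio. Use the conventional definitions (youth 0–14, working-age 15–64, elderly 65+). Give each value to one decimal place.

Youth dependency ratio: 63.0
Total dependency ratio: 72.5

0–14: 21 699 + 9 522 = 31 221
15–64: 3 801 + 9 084 + 9 069 + 10 672 + 11 606 + 5 291 = 49 523
65+: 4 666
Youth dependency ratio = 31 221 / 49 523 × 100 = 63.0
Total dependency ratio = (31 221 + 4 666) / 49 523 × 100 = 35 887 / 49 523 × 100 = 72.5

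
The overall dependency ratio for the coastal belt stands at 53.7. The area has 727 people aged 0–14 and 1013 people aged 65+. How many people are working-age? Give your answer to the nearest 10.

Working-age: 3240

Total dependency ratio = (youth + elderly) / working-age × 100
53.7 = (727 + 1013) / W × 100
⇒ 3240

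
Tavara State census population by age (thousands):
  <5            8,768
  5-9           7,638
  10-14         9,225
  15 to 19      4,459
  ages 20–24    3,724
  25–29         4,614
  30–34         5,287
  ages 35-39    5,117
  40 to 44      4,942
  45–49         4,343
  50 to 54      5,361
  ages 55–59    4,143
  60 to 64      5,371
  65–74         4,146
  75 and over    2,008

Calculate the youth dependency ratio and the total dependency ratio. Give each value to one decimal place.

Youth dependency ratio: 54.1
Total dependency ratio: 67.1

0–14: 8,768 + 7,638 + 9,225 = 25,631
15–64: 4,459 + 3,724 + 4,614 + 5,287 + 5,117 + 4,942 + 4,343 + 5,361 + 4,143 + 5,371 = 47,361
65+: 4,146 + 2,008 = 6,154
Youth dependency ratio = 25,631 / 47,361 × 100 = 54.1
Total dependency ratio = (25,631 + 6,154) / 47,361 × 100 = 31,785 / 47,361 × 100 = 67.1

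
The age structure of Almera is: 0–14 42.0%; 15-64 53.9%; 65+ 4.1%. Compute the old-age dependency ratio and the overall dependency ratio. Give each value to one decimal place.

Old-age dependency ratio = 4.1 / 53.9 × 100 = 7.6
Total dependency ratio = (42.0 + 4.1) / 53.9 × 100 = 46.1 / 53.9 × 100 = 85.5

Old-age dependency ratio: 7.6
Total dependency ratio: 85.5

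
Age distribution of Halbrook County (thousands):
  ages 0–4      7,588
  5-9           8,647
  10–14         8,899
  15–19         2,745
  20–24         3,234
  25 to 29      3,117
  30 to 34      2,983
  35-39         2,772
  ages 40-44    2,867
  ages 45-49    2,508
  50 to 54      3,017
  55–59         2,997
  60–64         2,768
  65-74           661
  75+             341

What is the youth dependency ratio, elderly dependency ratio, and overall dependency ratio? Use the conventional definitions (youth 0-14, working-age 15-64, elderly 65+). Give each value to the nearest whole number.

0–14: 7,588 + 8,647 + 8,899 = 25,134
15–64: 2,745 + 3,234 + 3,117 + 2,983 + 2,772 + 2,867 + 2,508 + 3,017 + 2,997 + 2,768 = 29,008
65+: 661 + 341 = 1,002
Youth dependency ratio = 25,134 / 29,008 × 100 = 87
Old-age dependency ratio = 1,002 / 29,008 × 100 = 3
Total dependency ratio = (25,134 + 1,002) / 29,008 × 100 = 26,136 / 29,008 × 100 = 90

Youth dependency ratio: 87
Old-age dependency ratio: 3
Total dependency ratio: 90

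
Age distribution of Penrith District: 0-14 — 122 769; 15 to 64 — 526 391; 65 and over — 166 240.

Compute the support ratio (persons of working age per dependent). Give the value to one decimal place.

Support ratio: 1.8

Support ratio = 526 391 / (122 769 + 166 240) = 526 391 / 289 009 = 1.8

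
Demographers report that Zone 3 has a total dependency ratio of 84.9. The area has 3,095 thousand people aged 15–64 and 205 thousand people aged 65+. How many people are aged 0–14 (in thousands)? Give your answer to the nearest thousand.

Total dependency ratio = (youth + elderly) / working-age × 100
84.9 = (Y + 205) / 3,095 × 100
⇒ 2,423

Aged 0–14: 2,423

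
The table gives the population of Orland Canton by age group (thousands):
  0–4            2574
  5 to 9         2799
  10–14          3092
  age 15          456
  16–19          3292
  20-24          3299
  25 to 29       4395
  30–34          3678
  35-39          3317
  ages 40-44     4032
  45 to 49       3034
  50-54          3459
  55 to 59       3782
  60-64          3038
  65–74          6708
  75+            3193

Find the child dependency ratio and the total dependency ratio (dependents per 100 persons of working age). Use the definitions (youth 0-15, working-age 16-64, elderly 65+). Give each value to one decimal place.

Youth dependency ratio: 25.3
Total dependency ratio: 53.3

0–15: 2574 + 2799 + 3092 + 456 = 8921
16–64: 3292 + 3299 + 4395 + 3678 + 3317 + 4032 + 3034 + 3459 + 3782 + 3038 = 35326
65+: 6708 + 3193 = 9901
Youth dependency ratio = 8921 / 35326 × 100 = 25.3
Total dependency ratio = (8921 + 9901) / 35326 × 100 = 18822 / 35326 × 100 = 53.3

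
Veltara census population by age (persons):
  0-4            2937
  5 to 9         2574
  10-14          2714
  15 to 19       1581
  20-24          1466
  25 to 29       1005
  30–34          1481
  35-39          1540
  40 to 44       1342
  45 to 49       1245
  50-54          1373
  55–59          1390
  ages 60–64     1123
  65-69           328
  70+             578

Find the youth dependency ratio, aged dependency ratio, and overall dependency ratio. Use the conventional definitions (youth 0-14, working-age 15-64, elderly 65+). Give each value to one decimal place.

Youth dependency ratio: 60.7
Old-age dependency ratio: 6.7
Total dependency ratio: 67.4

0–14: 2937 + 2574 + 2714 = 8225
15–64: 1581 + 1466 + 1005 + 1481 + 1540 + 1342 + 1245 + 1373 + 1390 + 1123 = 13546
65+: 328 + 578 = 906
Youth dependency ratio = 8225 / 13546 × 100 = 60.7
Old-age dependency ratio = 906 / 13546 × 100 = 6.7
Total dependency ratio = (8225 + 906) / 13546 × 100 = 9131 / 13546 × 100 = 67.4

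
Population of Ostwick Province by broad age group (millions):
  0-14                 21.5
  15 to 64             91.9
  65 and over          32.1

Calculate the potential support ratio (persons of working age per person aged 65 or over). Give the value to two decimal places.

Potential support ratio = 91.9 / 32.1 = 2.86

Potential support ratio: 2.86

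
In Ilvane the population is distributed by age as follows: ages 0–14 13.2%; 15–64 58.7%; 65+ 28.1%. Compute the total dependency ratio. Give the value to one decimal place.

Total dependency ratio: 70.4

Total dependency ratio = (13.2 + 28.1) / 58.7 × 100 = 41.3 / 58.7 × 100 = 70.4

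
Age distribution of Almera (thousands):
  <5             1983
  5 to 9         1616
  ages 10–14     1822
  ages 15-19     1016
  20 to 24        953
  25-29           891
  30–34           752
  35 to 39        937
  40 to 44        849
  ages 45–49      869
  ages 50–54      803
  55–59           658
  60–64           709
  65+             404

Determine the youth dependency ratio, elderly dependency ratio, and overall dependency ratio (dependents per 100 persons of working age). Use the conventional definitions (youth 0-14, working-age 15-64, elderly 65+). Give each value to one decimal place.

Youth dependency ratio: 64.3
Old-age dependency ratio: 4.8
Total dependency ratio: 69.0

0–14: 1983 + 1616 + 1822 = 5421
15–64: 1016 + 953 + 891 + 752 + 937 + 849 + 869 + 803 + 658 + 709 = 8437
65+: 404
Youth dependency ratio = 5421 / 8437 × 100 = 64.3
Old-age dependency ratio = 404 / 8437 × 100 = 4.8
Total dependency ratio = (5421 + 404) / 8437 × 100 = 5825 / 8437 × 100 = 69.0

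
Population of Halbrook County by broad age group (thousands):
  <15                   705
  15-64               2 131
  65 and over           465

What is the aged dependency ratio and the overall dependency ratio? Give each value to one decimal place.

Old-age dependency ratio = 465 / 2 131 × 100 = 21.8
Total dependency ratio = (705 + 465) / 2 131 × 100 = 1 170 / 2 131 × 100 = 54.9

Old-age dependency ratio: 21.8
Total dependency ratio: 54.9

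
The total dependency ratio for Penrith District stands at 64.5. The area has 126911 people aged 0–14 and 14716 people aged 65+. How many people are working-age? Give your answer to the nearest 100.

Total dependency ratio = (youth + elderly) / working-age × 100
64.5 = (126911 + 14716) / W × 100
⇒ 219600

Working-age: 219600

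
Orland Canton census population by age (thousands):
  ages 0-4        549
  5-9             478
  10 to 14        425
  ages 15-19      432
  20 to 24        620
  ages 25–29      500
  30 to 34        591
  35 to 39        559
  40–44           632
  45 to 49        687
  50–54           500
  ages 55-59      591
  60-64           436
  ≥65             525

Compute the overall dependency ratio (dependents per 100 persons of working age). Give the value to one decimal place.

Total dependency ratio: 35.6

0–14: 549 + 478 + 425 = 1452
15–64: 432 + 620 + 500 + 591 + 559 + 632 + 687 + 500 + 591 + 436 = 5548
65+: 525
Total dependency ratio = (1452 + 525) / 5548 × 100 = 1977 / 5548 × 100 = 35.6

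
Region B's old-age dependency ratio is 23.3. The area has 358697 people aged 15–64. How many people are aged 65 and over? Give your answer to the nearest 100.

Aged 65 and over: 83600

Old-age dependency ratio = elderly / working-age × 100
23.3 = E / 358697 × 100
⇒ 83600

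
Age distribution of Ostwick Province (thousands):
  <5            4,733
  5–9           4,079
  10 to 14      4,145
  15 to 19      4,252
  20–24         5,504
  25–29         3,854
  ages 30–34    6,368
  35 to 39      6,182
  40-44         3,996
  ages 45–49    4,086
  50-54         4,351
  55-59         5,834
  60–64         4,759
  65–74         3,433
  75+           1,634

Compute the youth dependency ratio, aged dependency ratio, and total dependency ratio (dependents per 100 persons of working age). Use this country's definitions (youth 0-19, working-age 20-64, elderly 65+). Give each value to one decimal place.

Youth dependency ratio: 38.3
Old-age dependency ratio: 11.3
Total dependency ratio: 49.6

0–19: 4,733 + 4,079 + 4,145 + 4,252 = 17,209
20–64: 5,504 + 3,854 + 6,368 + 6,182 + 3,996 + 4,086 + 4,351 + 5,834 + 4,759 = 44,934
65+: 3,433 + 1,634 = 5,067
Youth dependency ratio = 17,209 / 44,934 × 100 = 38.3
Old-age dependency ratio = 5,067 / 44,934 × 100 = 11.3
Total dependency ratio = (17,209 + 5,067) / 44,934 × 100 = 22,276 / 44,934 × 100 = 49.6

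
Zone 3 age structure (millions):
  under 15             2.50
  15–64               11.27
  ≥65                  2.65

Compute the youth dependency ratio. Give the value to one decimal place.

Youth dependency ratio = 2.50 / 11.27 × 100 = 22.2

Youth dependency ratio: 22.2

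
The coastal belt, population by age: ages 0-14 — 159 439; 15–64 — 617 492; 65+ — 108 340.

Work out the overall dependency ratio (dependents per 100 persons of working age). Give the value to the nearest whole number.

Total dependency ratio = (159 439 + 108 340) / 617 492 × 100 = 267 779 / 617 492 × 100 = 43

Total dependency ratio: 43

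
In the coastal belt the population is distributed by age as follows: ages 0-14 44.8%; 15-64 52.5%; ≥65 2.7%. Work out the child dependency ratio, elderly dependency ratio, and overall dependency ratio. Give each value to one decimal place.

Youth dependency ratio: 85.3
Old-age dependency ratio: 5.1
Total dependency ratio: 90.5

Youth dependency ratio = 44.8 / 52.5 × 100 = 85.3
Old-age dependency ratio = 2.7 / 52.5 × 100 = 5.1
Total dependency ratio = (44.8 + 2.7) / 52.5 × 100 = 47.5 / 52.5 × 100 = 90.5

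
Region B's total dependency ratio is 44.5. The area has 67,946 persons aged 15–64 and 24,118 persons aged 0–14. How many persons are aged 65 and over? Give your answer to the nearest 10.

Aged 65 and over: 6,120

Total dependency ratio = (youth + elderly) / working-age × 100
44.5 = (24,118 + E) / 67,946 × 100
⇒ 6,120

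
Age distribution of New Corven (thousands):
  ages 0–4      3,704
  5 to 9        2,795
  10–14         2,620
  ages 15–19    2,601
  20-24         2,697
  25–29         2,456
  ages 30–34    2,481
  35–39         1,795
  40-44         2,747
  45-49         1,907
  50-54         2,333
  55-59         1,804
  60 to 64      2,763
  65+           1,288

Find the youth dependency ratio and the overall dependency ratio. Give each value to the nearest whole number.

0–14: 3,704 + 2,795 + 2,620 = 9,119
15–64: 2,601 + 2,697 + 2,456 + 2,481 + 1,795 + 2,747 + 1,907 + 2,333 + 1,804 + 2,763 = 23,584
65+: 1,288
Youth dependency ratio = 9,119 / 23,584 × 100 = 39
Total dependency ratio = (9,119 + 1,288) / 23,584 × 100 = 10,407 / 23,584 × 100 = 44

Youth dependency ratio: 39
Total dependency ratio: 44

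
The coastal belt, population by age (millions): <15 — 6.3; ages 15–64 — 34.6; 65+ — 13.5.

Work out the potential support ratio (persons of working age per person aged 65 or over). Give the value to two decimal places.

Potential support ratio = 34.6 / 13.5 = 2.56

Potential support ratio: 2.56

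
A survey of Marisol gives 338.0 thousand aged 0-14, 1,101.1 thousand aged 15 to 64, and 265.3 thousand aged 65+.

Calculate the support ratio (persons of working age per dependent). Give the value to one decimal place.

Support ratio: 1.8

Support ratio = 1,101.1 / (338.0 + 265.3) = 1,101.1 / 603.3 = 1.8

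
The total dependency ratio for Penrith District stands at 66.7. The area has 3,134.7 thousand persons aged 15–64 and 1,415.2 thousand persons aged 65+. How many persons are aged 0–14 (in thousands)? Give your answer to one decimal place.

Total dependency ratio = (youth + elderly) / working-age × 100
66.7 = (Y + 1,415.2) / 3,134.7 × 100
⇒ 675.6

Aged 0–14: 675.6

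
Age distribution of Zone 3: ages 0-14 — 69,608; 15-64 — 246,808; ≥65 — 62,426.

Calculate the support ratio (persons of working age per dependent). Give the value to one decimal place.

Support ratio: 1.9

Support ratio = 246,808 / (69,608 + 62,426) = 246,808 / 132,034 = 1.9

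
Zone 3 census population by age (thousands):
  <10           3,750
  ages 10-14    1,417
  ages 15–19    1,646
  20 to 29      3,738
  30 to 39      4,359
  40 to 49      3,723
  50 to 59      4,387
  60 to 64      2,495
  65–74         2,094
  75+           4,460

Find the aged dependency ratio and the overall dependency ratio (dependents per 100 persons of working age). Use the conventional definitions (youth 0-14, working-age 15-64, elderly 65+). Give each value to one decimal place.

0–14: 3,750 + 1,417 = 5,167
15–64: 1,646 + 3,738 + 4,359 + 3,723 + 4,387 + 2,495 = 20,348
65+: 2,094 + 4,460 = 6,554
Old-age dependency ratio = 6,554 / 20,348 × 100 = 32.2
Total dependency ratio = (5,167 + 6,554) / 20,348 × 100 = 11,721 / 20,348 × 100 = 57.6

Old-age dependency ratio: 32.2
Total dependency ratio: 57.6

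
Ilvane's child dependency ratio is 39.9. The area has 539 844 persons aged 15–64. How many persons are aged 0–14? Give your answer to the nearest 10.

Youth dependency ratio = youth / working-age × 100
39.9 = Y / 539 844 × 100
⇒ 215 400

Aged 0–14: 215 400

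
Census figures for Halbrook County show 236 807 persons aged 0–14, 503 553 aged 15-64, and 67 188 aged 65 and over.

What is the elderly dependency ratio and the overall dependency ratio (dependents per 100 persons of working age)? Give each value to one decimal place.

Old-age dependency ratio = 67 188 / 503 553 × 100 = 13.3
Total dependency ratio = (236 807 + 67 188) / 503 553 × 100 = 303 995 / 503 553 × 100 = 60.4

Old-age dependency ratio: 13.3
Total dependency ratio: 60.4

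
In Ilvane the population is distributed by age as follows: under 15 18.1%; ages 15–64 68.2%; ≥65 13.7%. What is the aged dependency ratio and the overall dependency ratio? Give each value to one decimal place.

Old-age dependency ratio: 20.1
Total dependency ratio: 46.6

Old-age dependency ratio = 13.7 / 68.2 × 100 = 20.1
Total dependency ratio = (18.1 + 13.7) / 68.2 × 100 = 31.8 / 68.2 × 100 = 46.6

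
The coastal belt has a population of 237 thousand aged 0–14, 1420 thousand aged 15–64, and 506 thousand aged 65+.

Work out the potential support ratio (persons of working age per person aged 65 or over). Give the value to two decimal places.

Potential support ratio: 2.81

Potential support ratio = 1420 / 506 = 2.81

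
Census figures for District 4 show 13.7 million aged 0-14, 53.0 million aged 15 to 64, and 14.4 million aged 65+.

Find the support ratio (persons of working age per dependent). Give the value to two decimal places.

Support ratio: 1.89

Support ratio = 53.0 / (13.7 + 14.4) = 53.0 / 28.1 = 1.89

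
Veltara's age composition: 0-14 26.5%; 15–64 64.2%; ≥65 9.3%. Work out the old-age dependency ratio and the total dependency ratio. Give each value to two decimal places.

Old-age dependency ratio: 14.49
Total dependency ratio: 55.76

Old-age dependency ratio = 9.3 / 64.2 × 100 = 14.49
Total dependency ratio = (26.5 + 9.3) / 64.2 × 100 = 35.8 / 64.2 × 100 = 55.76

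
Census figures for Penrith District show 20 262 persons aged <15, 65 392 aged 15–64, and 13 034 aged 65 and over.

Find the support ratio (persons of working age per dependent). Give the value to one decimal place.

Support ratio: 2.0

Support ratio = 65 392 / (20 262 + 13 034) = 65 392 / 33 296 = 2.0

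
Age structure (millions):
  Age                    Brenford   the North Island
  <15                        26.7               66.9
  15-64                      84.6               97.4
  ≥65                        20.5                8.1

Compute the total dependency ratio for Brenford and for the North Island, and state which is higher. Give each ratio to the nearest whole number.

Brenford: 56
the North Island: 77
Higher: the North Island

Brenford: (26.7 + 20.5) / 84.6 × 100 = 47.2 / 84.6 × 100 = 56
the North Island: (66.9 + 8.1) / 97.4 × 100 = 75.0 / 97.4 × 100 = 77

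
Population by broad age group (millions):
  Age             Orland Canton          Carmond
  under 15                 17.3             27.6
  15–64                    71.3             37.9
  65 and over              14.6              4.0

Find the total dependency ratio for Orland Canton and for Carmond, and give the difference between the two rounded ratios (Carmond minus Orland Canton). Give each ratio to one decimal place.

Orland Canton: 44.7
Carmond: 83.4
Difference: +38.7

Orland Canton: (17.3 + 14.6) / 71.3 × 100 = 31.9 / 71.3 × 100 = 44.7
Carmond: (27.6 + 4.0) / 37.9 × 100 = 31.6 / 37.9 × 100 = 83.4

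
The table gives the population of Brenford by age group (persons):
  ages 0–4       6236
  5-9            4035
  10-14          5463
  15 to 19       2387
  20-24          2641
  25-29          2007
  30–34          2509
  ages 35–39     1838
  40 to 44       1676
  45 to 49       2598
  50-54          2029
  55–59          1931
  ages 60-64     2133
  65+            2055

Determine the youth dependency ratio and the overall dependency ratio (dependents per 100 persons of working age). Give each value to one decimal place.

Youth dependency ratio: 72.3
Total dependency ratio: 81.8

0–14: 6236 + 4035 + 5463 = 15734
15–64: 2387 + 2641 + 2007 + 2509 + 1838 + 1676 + 2598 + 2029 + 1931 + 2133 = 21749
65+: 2055
Youth dependency ratio = 15734 / 21749 × 100 = 72.3
Total dependency ratio = (15734 + 2055) / 21749 × 100 = 17789 / 21749 × 100 = 81.8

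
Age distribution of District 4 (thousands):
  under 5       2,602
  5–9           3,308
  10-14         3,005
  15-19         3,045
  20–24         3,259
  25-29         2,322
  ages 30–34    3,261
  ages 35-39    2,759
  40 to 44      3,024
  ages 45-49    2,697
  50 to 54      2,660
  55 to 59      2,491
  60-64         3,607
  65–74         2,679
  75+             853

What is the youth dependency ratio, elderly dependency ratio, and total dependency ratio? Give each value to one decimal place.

0–14: 2,602 + 3,308 + 3,005 = 8,915
15–64: 3,045 + 3,259 + 2,322 + 3,261 + 2,759 + 3,024 + 2,697 + 2,660 + 2,491 + 3,607 = 29,125
65+: 2,679 + 853 = 3,532
Youth dependency ratio = 8,915 / 29,125 × 100 = 30.6
Old-age dependency ratio = 3,532 / 29,125 × 100 = 12.1
Total dependency ratio = (8,915 + 3,532) / 29,125 × 100 = 12,447 / 29,125 × 100 = 42.7

Youth dependency ratio: 30.6
Old-age dependency ratio: 12.1
Total dependency ratio: 42.7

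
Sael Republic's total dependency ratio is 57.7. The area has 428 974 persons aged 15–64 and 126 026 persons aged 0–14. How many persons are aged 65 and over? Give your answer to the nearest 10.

Total dependency ratio = (youth + elderly) / working-age × 100
57.7 = (126 026 + E) / 428 974 × 100
⇒ 121 490

Aged 65 and over: 121 490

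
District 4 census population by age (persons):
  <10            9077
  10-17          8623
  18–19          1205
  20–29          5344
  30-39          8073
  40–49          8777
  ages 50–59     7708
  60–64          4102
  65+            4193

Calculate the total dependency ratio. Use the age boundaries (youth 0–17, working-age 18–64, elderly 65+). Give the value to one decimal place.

0–17: 9077 + 8623 = 17700
18–64: 1205 + 5344 + 8073 + 8777 + 7708 + 4102 = 35209
65+: 4193
Total dependency ratio = (17700 + 4193) / 35209 × 100 = 21893 / 35209 × 100 = 62.2

Total dependency ratio: 62.2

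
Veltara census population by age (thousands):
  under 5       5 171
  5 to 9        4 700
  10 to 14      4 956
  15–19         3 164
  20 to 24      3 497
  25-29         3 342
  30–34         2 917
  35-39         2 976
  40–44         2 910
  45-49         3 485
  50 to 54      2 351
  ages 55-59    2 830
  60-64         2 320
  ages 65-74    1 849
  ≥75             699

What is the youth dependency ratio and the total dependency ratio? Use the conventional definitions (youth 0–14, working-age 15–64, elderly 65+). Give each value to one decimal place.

0–14: 5 171 + 4 700 + 4 956 = 14 827
15–64: 3 164 + 3 497 + 3 342 + 2 917 + 2 976 + 2 910 + 3 485 + 2 351 + 2 830 + 2 320 = 29 792
65+: 1 849 + 699 = 2 548
Youth dependency ratio = 14 827 / 29 792 × 100 = 49.8
Total dependency ratio = (14 827 + 2 548) / 29 792 × 100 = 17 375 / 29 792 × 100 = 58.3

Youth dependency ratio: 49.8
Total dependency ratio: 58.3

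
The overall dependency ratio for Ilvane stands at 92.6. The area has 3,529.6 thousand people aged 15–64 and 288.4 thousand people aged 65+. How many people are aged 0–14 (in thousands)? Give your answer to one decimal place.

Total dependency ratio = (youth + elderly) / working-age × 100
92.6 = (Y + 288.4) / 3,529.6 × 100
⇒ 2,980.0

Aged 0–14: 2,980.0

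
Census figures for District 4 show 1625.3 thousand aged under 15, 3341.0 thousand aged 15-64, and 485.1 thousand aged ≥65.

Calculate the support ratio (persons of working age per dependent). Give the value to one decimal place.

Support ratio = 3341.0 / (1625.3 + 485.1) = 3341.0 / 2110.4 = 1.6

Support ratio: 1.6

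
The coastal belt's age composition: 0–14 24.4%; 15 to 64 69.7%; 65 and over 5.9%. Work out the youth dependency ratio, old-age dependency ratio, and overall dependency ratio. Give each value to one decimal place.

Youth dependency ratio = 24.4 / 69.7 × 100 = 35.0
Old-age dependency ratio = 5.9 / 69.7 × 100 = 8.5
Total dependency ratio = (24.4 + 5.9) / 69.7 × 100 = 30.3 / 69.7 × 100 = 43.5

Youth dependency ratio: 35.0
Old-age dependency ratio: 8.5
Total dependency ratio: 43.5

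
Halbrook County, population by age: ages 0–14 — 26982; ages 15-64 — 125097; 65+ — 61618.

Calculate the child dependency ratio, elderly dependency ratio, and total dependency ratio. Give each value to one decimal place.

Youth dependency ratio: 21.6
Old-age dependency ratio: 49.3
Total dependency ratio: 70.8

Youth dependency ratio = 26982 / 125097 × 100 = 21.6
Old-age dependency ratio = 61618 / 125097 × 100 = 49.3
Total dependency ratio = (26982 + 61618) / 125097 × 100 = 88600 / 125097 × 100 = 70.8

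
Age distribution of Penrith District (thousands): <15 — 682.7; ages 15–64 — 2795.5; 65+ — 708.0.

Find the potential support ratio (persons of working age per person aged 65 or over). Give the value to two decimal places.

Potential support ratio = 2795.5 / 708.0 = 3.95

Potential support ratio: 3.95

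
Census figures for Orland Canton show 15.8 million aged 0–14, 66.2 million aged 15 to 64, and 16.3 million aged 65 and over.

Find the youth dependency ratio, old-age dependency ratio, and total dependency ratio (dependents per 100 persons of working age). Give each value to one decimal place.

Youth dependency ratio: 23.9
Old-age dependency ratio: 24.6
Total dependency ratio: 48.5

Youth dependency ratio = 15.8 / 66.2 × 100 = 23.9
Old-age dependency ratio = 16.3 / 66.2 × 100 = 24.6
Total dependency ratio = (15.8 + 16.3) / 66.2 × 100 = 32.1 / 66.2 × 100 = 48.5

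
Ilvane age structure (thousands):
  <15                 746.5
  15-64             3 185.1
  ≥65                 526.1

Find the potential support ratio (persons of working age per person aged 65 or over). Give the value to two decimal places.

Potential support ratio: 6.05

Potential support ratio = 3 185.1 / 526.1 = 6.05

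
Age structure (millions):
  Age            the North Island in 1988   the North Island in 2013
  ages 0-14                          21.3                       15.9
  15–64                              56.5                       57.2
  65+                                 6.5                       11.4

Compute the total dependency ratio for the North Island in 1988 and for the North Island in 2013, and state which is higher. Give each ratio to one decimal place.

the North Island in 1988: (21.3 + 6.5) / 56.5 × 100 = 27.8 / 56.5 × 100 = 49.2
the North Island in 2013: (15.9 + 11.4) / 57.2 × 100 = 27.3 / 57.2 × 100 = 47.7

the North Island in 1988: 49.2
the North Island in 2013: 47.7
Higher: the North Island in 1988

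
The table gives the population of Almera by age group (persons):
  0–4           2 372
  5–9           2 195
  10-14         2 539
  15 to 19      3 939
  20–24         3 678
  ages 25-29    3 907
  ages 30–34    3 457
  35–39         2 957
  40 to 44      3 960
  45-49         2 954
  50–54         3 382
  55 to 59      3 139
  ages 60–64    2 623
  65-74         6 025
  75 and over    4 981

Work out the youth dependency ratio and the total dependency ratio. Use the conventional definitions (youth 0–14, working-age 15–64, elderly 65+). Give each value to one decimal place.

0–14: 2 372 + 2 195 + 2 539 = 7 106
15–64: 3 939 + 3 678 + 3 907 + 3 457 + 2 957 + 3 960 + 2 954 + 3 382 + 3 139 + 2 623 = 33 996
65+: 6 025 + 4 981 = 11 006
Youth dependency ratio = 7 106 / 33 996 × 100 = 20.9
Total dependency ratio = (7 106 + 11 006) / 33 996 × 100 = 18 112 / 33 996 × 100 = 53.3

Youth dependency ratio: 20.9
Total dependency ratio: 53.3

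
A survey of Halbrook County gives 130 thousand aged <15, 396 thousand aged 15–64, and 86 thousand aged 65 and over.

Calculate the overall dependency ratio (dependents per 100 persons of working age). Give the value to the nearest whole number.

Total dependency ratio = (130 + 86) / 396 × 100 = 216 / 396 × 100 = 55

Total dependency ratio: 55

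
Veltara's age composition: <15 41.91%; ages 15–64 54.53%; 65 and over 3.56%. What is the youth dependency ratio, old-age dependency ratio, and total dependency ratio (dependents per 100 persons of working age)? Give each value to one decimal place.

Youth dependency ratio = 41.91 / 54.53 × 100 = 76.9
Old-age dependency ratio = 3.56 / 54.53 × 100 = 6.5
Total dependency ratio = (41.91 + 3.56) / 54.53 × 100 = 45.47 / 54.53 × 100 = 83.4

Youth dependency ratio: 76.9
Old-age dependency ratio: 6.5
Total dependency ratio: 83.4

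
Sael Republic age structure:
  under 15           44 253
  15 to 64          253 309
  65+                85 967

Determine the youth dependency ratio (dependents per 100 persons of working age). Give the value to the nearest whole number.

Youth dependency ratio: 17

Youth dependency ratio = 44 253 / 253 309 × 100 = 17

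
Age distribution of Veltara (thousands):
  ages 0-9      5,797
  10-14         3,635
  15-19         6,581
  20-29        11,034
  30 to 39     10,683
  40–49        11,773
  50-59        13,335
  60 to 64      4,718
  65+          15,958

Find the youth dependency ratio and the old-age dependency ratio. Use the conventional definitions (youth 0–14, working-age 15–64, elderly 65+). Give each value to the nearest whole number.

Youth dependency ratio: 16
Old-age dependency ratio: 27

0–14: 5,797 + 3,635 = 9,432
15–64: 6,581 + 11,034 + 10,683 + 11,773 + 13,335 + 4,718 = 58,124
65+: 15,958
Youth dependency ratio = 9,432 / 58,124 × 100 = 16
Old-age dependency ratio = 15,958 / 58,124 × 100 = 27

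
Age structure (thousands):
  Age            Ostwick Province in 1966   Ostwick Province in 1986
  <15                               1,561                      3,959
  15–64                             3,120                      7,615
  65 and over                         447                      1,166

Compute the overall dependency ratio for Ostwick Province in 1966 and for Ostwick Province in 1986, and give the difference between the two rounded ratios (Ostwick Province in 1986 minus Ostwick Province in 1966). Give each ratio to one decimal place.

Ostwick Province in 1966: 64.4
Ostwick Province in 1986: 67.3
Difference: +2.9

Ostwick Province in 1966: (1,561 + 447) / 3,120 × 100 = 2,008 / 3,120 × 100 = 64.4
Ostwick Province in 1986: (3,959 + 1,166) / 7,615 × 100 = 5,125 / 7,615 × 100 = 67.3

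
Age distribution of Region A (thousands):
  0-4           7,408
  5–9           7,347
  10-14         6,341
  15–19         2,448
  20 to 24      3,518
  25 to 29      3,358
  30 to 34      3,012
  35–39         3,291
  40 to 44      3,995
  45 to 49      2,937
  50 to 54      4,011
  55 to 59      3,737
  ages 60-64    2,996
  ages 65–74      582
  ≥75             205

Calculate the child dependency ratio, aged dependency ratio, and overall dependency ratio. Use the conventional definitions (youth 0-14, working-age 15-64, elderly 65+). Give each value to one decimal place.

0–14: 7,408 + 7,347 + 6,341 = 21,096
15–64: 2,448 + 3,518 + 3,358 + 3,012 + 3,291 + 3,995 + 2,937 + 4,011 + 3,737 + 2,996 = 33,303
65+: 582 + 205 = 787
Youth dependency ratio = 21,096 / 33,303 × 100 = 63.3
Old-age dependency ratio = 787 / 33,303 × 100 = 2.4
Total dependency ratio = (21,096 + 787) / 33,303 × 100 = 21,883 / 33,303 × 100 = 65.7

Youth dependency ratio: 63.3
Old-age dependency ratio: 2.4
Total dependency ratio: 65.7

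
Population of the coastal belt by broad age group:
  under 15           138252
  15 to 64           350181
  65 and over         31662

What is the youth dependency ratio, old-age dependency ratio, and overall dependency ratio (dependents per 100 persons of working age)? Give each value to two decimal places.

Youth dependency ratio: 39.48
Old-age dependency ratio: 9.04
Total dependency ratio: 48.52

Youth dependency ratio = 138252 / 350181 × 100 = 39.48
Old-age dependency ratio = 31662 / 350181 × 100 = 9.04
Total dependency ratio = (138252 + 31662) / 350181 × 100 = 169914 / 350181 × 100 = 48.52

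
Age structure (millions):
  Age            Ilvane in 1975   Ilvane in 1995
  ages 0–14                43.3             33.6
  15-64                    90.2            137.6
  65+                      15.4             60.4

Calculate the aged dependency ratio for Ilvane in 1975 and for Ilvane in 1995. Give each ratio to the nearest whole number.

Ilvane in 1975: 15.4 / 90.2 × 100 = 17
Ilvane in 1995: 60.4 / 137.6 × 100 = 44

Ilvane in 1975: 17
Ilvane in 1995: 44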